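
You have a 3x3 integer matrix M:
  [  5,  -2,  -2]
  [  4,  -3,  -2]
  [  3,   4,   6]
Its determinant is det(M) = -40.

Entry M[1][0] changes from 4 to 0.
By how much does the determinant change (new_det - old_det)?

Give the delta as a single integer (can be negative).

Cofactor C_10 = 4
Entry delta = 0 - 4 = -4
Det delta = entry_delta * cofactor = -4 * 4 = -16

Answer: -16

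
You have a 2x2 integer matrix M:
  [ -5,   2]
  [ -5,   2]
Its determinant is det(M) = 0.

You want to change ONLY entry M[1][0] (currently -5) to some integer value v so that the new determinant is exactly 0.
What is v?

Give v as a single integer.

Answer: -5

Derivation:
det is linear in entry M[1][0]: det = old_det + (v - -5) * C_10
Cofactor C_10 = -2
Want det = 0: 0 + (v - -5) * -2 = 0
  (v - -5) = 0 / -2 = 0
  v = -5 + (0) = -5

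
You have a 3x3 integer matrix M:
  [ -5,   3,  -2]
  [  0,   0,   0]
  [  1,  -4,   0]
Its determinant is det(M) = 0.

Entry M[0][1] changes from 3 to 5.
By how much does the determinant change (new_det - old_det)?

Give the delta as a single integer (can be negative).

Cofactor C_01 = 0
Entry delta = 5 - 3 = 2
Det delta = entry_delta * cofactor = 2 * 0 = 0

Answer: 0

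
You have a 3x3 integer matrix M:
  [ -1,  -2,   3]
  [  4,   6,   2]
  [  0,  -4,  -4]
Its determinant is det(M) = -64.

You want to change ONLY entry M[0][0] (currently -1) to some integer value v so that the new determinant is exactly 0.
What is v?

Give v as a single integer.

Answer: -5

Derivation:
det is linear in entry M[0][0]: det = old_det + (v - -1) * C_00
Cofactor C_00 = -16
Want det = 0: -64 + (v - -1) * -16 = 0
  (v - -1) = 64 / -16 = -4
  v = -1 + (-4) = -5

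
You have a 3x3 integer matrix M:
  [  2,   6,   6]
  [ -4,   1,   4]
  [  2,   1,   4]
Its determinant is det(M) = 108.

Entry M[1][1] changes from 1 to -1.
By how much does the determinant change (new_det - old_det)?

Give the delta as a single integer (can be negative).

Answer: 8

Derivation:
Cofactor C_11 = -4
Entry delta = -1 - 1 = -2
Det delta = entry_delta * cofactor = -2 * -4 = 8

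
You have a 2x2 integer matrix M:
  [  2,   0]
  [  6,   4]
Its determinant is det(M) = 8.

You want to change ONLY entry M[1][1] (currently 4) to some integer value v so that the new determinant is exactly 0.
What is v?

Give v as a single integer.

Answer: 0

Derivation:
det is linear in entry M[1][1]: det = old_det + (v - 4) * C_11
Cofactor C_11 = 2
Want det = 0: 8 + (v - 4) * 2 = 0
  (v - 4) = -8 / 2 = -4
  v = 4 + (-4) = 0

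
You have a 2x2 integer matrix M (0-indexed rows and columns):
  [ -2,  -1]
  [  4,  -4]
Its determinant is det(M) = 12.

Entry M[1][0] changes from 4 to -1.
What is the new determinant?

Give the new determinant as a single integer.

det is linear in row 1: changing M[1][0] by delta changes det by delta * cofactor(1,0).
Cofactor C_10 = (-1)^(1+0) * minor(1,0) = 1
Entry delta = -1 - 4 = -5
Det delta = -5 * 1 = -5
New det = 12 + -5 = 7

Answer: 7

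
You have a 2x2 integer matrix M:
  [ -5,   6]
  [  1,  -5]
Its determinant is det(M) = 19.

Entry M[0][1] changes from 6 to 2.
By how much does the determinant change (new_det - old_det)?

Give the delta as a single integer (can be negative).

Answer: 4

Derivation:
Cofactor C_01 = -1
Entry delta = 2 - 6 = -4
Det delta = entry_delta * cofactor = -4 * -1 = 4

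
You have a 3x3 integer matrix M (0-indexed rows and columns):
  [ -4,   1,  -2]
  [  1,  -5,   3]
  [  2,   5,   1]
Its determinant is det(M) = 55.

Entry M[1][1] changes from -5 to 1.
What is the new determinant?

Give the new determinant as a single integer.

det is linear in row 1: changing M[1][1] by delta changes det by delta * cofactor(1,1).
Cofactor C_11 = (-1)^(1+1) * minor(1,1) = 0
Entry delta = 1 - -5 = 6
Det delta = 6 * 0 = 0
New det = 55 + 0 = 55

Answer: 55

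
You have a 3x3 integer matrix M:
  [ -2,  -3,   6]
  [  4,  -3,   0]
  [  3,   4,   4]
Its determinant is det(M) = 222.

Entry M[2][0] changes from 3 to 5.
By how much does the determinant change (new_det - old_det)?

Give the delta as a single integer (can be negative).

Answer: 36

Derivation:
Cofactor C_20 = 18
Entry delta = 5 - 3 = 2
Det delta = entry_delta * cofactor = 2 * 18 = 36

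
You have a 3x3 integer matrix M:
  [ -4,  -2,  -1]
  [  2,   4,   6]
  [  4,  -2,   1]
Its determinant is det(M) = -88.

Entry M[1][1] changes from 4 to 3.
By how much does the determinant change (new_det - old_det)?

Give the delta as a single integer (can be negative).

Cofactor C_11 = 0
Entry delta = 3 - 4 = -1
Det delta = entry_delta * cofactor = -1 * 0 = 0

Answer: 0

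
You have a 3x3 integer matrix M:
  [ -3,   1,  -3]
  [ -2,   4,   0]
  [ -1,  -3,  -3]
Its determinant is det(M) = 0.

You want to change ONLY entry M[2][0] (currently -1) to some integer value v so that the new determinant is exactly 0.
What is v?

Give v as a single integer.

Answer: -1

Derivation:
det is linear in entry M[2][0]: det = old_det + (v - -1) * C_20
Cofactor C_20 = 12
Want det = 0: 0 + (v - -1) * 12 = 0
  (v - -1) = 0 / 12 = 0
  v = -1 + (0) = -1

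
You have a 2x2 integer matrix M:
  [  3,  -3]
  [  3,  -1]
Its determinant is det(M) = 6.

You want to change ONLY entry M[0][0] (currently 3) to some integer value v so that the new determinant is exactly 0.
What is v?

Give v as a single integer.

det is linear in entry M[0][0]: det = old_det + (v - 3) * C_00
Cofactor C_00 = -1
Want det = 0: 6 + (v - 3) * -1 = 0
  (v - 3) = -6 / -1 = 6
  v = 3 + (6) = 9

Answer: 9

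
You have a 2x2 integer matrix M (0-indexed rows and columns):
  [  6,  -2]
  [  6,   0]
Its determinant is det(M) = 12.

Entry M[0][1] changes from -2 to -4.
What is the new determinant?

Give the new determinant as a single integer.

det is linear in row 0: changing M[0][1] by delta changes det by delta * cofactor(0,1).
Cofactor C_01 = (-1)^(0+1) * minor(0,1) = -6
Entry delta = -4 - -2 = -2
Det delta = -2 * -6 = 12
New det = 12 + 12 = 24

Answer: 24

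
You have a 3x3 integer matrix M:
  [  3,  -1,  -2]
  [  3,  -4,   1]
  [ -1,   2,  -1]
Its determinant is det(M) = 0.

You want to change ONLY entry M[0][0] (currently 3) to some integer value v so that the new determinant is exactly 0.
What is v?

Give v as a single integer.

Answer: 3

Derivation:
det is linear in entry M[0][0]: det = old_det + (v - 3) * C_00
Cofactor C_00 = 2
Want det = 0: 0 + (v - 3) * 2 = 0
  (v - 3) = 0 / 2 = 0
  v = 3 + (0) = 3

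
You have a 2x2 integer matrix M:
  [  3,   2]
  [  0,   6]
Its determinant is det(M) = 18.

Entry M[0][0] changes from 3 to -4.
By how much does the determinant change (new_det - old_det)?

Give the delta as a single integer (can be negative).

Cofactor C_00 = 6
Entry delta = -4 - 3 = -7
Det delta = entry_delta * cofactor = -7 * 6 = -42

Answer: -42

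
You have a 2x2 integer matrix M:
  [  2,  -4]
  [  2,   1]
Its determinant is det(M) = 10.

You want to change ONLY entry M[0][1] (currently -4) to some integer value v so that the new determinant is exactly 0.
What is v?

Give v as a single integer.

det is linear in entry M[0][1]: det = old_det + (v - -4) * C_01
Cofactor C_01 = -2
Want det = 0: 10 + (v - -4) * -2 = 0
  (v - -4) = -10 / -2 = 5
  v = -4 + (5) = 1

Answer: 1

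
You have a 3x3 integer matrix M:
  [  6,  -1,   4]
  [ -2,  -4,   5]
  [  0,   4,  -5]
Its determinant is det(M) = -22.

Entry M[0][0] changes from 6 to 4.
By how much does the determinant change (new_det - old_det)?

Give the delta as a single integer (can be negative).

Answer: 0

Derivation:
Cofactor C_00 = 0
Entry delta = 4 - 6 = -2
Det delta = entry_delta * cofactor = -2 * 0 = 0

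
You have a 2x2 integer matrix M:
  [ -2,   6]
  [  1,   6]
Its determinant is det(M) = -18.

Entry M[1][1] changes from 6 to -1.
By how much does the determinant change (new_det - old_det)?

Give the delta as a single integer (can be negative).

Cofactor C_11 = -2
Entry delta = -1 - 6 = -7
Det delta = entry_delta * cofactor = -7 * -2 = 14

Answer: 14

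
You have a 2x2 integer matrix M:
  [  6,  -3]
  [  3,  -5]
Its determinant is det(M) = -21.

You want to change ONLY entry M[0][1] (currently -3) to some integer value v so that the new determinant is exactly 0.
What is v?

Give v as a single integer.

Answer: -10

Derivation:
det is linear in entry M[0][1]: det = old_det + (v - -3) * C_01
Cofactor C_01 = -3
Want det = 0: -21 + (v - -3) * -3 = 0
  (v - -3) = 21 / -3 = -7
  v = -3 + (-7) = -10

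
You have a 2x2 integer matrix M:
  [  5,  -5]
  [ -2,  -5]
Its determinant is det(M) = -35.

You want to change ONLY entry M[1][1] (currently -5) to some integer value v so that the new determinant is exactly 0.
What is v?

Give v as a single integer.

det is linear in entry M[1][1]: det = old_det + (v - -5) * C_11
Cofactor C_11 = 5
Want det = 0: -35 + (v - -5) * 5 = 0
  (v - -5) = 35 / 5 = 7
  v = -5 + (7) = 2

Answer: 2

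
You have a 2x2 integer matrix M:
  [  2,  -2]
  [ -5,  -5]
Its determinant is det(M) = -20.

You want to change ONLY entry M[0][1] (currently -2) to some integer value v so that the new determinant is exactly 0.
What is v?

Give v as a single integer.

Answer: 2

Derivation:
det is linear in entry M[0][1]: det = old_det + (v - -2) * C_01
Cofactor C_01 = 5
Want det = 0: -20 + (v - -2) * 5 = 0
  (v - -2) = 20 / 5 = 4
  v = -2 + (4) = 2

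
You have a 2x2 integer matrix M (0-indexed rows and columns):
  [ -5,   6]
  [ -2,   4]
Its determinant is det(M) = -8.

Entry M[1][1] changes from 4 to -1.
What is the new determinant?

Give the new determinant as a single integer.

Answer: 17

Derivation:
det is linear in row 1: changing M[1][1] by delta changes det by delta * cofactor(1,1).
Cofactor C_11 = (-1)^(1+1) * minor(1,1) = -5
Entry delta = -1 - 4 = -5
Det delta = -5 * -5 = 25
New det = -8 + 25 = 17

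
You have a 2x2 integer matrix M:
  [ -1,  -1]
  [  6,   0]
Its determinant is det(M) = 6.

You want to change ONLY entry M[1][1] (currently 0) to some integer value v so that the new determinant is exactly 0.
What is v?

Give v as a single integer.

det is linear in entry M[1][1]: det = old_det + (v - 0) * C_11
Cofactor C_11 = -1
Want det = 0: 6 + (v - 0) * -1 = 0
  (v - 0) = -6 / -1 = 6
  v = 0 + (6) = 6

Answer: 6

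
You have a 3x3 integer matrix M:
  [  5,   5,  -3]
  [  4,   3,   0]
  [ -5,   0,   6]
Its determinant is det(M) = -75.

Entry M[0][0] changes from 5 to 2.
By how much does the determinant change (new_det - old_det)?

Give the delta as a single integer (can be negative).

Cofactor C_00 = 18
Entry delta = 2 - 5 = -3
Det delta = entry_delta * cofactor = -3 * 18 = -54

Answer: -54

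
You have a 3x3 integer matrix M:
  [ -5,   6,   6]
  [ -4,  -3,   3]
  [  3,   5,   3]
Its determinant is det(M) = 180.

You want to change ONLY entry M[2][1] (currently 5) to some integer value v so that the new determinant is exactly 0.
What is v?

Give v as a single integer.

det is linear in entry M[2][1]: det = old_det + (v - 5) * C_21
Cofactor C_21 = -9
Want det = 0: 180 + (v - 5) * -9 = 0
  (v - 5) = -180 / -9 = 20
  v = 5 + (20) = 25

Answer: 25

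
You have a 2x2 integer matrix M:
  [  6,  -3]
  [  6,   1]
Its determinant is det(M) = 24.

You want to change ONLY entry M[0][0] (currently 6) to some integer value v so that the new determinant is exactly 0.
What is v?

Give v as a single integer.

Answer: -18

Derivation:
det is linear in entry M[0][0]: det = old_det + (v - 6) * C_00
Cofactor C_00 = 1
Want det = 0: 24 + (v - 6) * 1 = 0
  (v - 6) = -24 / 1 = -24
  v = 6 + (-24) = -18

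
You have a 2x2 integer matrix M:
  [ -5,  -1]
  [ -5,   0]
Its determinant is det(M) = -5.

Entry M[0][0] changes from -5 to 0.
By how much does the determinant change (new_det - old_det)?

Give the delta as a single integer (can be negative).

Cofactor C_00 = 0
Entry delta = 0 - -5 = 5
Det delta = entry_delta * cofactor = 5 * 0 = 0

Answer: 0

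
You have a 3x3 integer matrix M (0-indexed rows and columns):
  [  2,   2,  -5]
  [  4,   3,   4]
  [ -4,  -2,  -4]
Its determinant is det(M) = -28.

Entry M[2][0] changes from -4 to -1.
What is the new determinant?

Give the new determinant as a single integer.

det is linear in row 2: changing M[2][0] by delta changes det by delta * cofactor(2,0).
Cofactor C_20 = (-1)^(2+0) * minor(2,0) = 23
Entry delta = -1 - -4 = 3
Det delta = 3 * 23 = 69
New det = -28 + 69 = 41

Answer: 41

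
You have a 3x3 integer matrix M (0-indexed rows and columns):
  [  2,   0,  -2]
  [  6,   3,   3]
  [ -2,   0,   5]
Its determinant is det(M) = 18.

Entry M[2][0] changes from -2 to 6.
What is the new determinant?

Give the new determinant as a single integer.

det is linear in row 2: changing M[2][0] by delta changes det by delta * cofactor(2,0).
Cofactor C_20 = (-1)^(2+0) * minor(2,0) = 6
Entry delta = 6 - -2 = 8
Det delta = 8 * 6 = 48
New det = 18 + 48 = 66

Answer: 66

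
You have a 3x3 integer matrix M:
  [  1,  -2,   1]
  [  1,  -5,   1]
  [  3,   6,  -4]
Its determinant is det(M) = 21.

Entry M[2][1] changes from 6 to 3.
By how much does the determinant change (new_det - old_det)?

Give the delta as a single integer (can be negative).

Cofactor C_21 = 0
Entry delta = 3 - 6 = -3
Det delta = entry_delta * cofactor = -3 * 0 = 0

Answer: 0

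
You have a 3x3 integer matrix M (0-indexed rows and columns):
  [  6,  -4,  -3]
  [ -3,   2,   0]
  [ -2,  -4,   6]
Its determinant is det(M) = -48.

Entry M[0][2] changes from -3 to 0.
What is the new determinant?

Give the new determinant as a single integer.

det is linear in row 0: changing M[0][2] by delta changes det by delta * cofactor(0,2).
Cofactor C_02 = (-1)^(0+2) * minor(0,2) = 16
Entry delta = 0 - -3 = 3
Det delta = 3 * 16 = 48
New det = -48 + 48 = 0

Answer: 0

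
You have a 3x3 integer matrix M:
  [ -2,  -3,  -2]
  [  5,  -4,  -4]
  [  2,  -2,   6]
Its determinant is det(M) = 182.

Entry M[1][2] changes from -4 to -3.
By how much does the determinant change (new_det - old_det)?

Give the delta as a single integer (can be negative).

Cofactor C_12 = -10
Entry delta = -3 - -4 = 1
Det delta = entry_delta * cofactor = 1 * -10 = -10

Answer: -10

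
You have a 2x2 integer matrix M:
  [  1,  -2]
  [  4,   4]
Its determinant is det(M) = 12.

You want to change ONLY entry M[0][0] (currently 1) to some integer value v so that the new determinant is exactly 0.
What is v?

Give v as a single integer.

Answer: -2

Derivation:
det is linear in entry M[0][0]: det = old_det + (v - 1) * C_00
Cofactor C_00 = 4
Want det = 0: 12 + (v - 1) * 4 = 0
  (v - 1) = -12 / 4 = -3
  v = 1 + (-3) = -2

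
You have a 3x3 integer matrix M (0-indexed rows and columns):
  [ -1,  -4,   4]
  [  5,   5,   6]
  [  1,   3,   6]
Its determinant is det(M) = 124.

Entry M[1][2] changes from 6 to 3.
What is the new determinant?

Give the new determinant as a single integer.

Answer: 127

Derivation:
det is linear in row 1: changing M[1][2] by delta changes det by delta * cofactor(1,2).
Cofactor C_12 = (-1)^(1+2) * minor(1,2) = -1
Entry delta = 3 - 6 = -3
Det delta = -3 * -1 = 3
New det = 124 + 3 = 127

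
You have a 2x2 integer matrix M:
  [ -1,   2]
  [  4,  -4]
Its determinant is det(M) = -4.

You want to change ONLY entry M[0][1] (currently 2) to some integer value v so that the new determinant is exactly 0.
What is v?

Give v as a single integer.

det is linear in entry M[0][1]: det = old_det + (v - 2) * C_01
Cofactor C_01 = -4
Want det = 0: -4 + (v - 2) * -4 = 0
  (v - 2) = 4 / -4 = -1
  v = 2 + (-1) = 1

Answer: 1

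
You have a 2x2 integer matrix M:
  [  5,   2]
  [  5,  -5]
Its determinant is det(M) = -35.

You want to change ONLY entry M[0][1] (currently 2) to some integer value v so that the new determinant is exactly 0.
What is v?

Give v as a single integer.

det is linear in entry M[0][1]: det = old_det + (v - 2) * C_01
Cofactor C_01 = -5
Want det = 0: -35 + (v - 2) * -5 = 0
  (v - 2) = 35 / -5 = -7
  v = 2 + (-7) = -5

Answer: -5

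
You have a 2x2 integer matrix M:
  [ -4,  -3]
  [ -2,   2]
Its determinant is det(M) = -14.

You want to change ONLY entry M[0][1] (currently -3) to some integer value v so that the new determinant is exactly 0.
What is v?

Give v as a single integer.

det is linear in entry M[0][1]: det = old_det + (v - -3) * C_01
Cofactor C_01 = 2
Want det = 0: -14 + (v - -3) * 2 = 0
  (v - -3) = 14 / 2 = 7
  v = -3 + (7) = 4

Answer: 4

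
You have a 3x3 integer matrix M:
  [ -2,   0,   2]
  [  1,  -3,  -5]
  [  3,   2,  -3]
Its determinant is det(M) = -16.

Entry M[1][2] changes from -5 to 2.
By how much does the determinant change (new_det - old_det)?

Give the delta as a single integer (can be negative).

Answer: 28

Derivation:
Cofactor C_12 = 4
Entry delta = 2 - -5 = 7
Det delta = entry_delta * cofactor = 7 * 4 = 28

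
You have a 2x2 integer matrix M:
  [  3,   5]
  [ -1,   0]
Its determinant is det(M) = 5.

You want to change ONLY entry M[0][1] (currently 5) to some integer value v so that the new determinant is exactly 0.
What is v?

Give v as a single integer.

Answer: 0

Derivation:
det is linear in entry M[0][1]: det = old_det + (v - 5) * C_01
Cofactor C_01 = 1
Want det = 0: 5 + (v - 5) * 1 = 0
  (v - 5) = -5 / 1 = -5
  v = 5 + (-5) = 0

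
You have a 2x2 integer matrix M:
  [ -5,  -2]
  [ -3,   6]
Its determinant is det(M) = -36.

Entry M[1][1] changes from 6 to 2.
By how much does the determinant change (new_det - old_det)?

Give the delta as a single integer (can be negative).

Answer: 20

Derivation:
Cofactor C_11 = -5
Entry delta = 2 - 6 = -4
Det delta = entry_delta * cofactor = -4 * -5 = 20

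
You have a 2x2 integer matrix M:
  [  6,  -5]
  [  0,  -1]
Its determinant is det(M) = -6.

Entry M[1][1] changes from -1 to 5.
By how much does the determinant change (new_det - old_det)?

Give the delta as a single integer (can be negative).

Cofactor C_11 = 6
Entry delta = 5 - -1 = 6
Det delta = entry_delta * cofactor = 6 * 6 = 36

Answer: 36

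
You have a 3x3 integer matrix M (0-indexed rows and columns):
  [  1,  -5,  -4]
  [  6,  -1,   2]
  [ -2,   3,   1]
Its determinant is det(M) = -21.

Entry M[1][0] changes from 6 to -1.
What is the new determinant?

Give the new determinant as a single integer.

det is linear in row 1: changing M[1][0] by delta changes det by delta * cofactor(1,0).
Cofactor C_10 = (-1)^(1+0) * minor(1,0) = -7
Entry delta = -1 - 6 = -7
Det delta = -7 * -7 = 49
New det = -21 + 49 = 28

Answer: 28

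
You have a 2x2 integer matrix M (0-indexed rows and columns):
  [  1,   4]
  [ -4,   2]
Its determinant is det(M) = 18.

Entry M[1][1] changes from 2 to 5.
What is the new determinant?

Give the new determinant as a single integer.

Answer: 21

Derivation:
det is linear in row 1: changing M[1][1] by delta changes det by delta * cofactor(1,1).
Cofactor C_11 = (-1)^(1+1) * minor(1,1) = 1
Entry delta = 5 - 2 = 3
Det delta = 3 * 1 = 3
New det = 18 + 3 = 21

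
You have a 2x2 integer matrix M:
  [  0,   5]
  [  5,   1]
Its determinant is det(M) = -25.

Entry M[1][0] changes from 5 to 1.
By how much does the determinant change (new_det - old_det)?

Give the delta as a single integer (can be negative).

Answer: 20

Derivation:
Cofactor C_10 = -5
Entry delta = 1 - 5 = -4
Det delta = entry_delta * cofactor = -4 * -5 = 20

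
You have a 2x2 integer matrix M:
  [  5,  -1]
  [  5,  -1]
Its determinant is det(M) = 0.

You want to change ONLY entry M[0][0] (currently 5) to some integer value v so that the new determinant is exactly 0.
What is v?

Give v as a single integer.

det is linear in entry M[0][0]: det = old_det + (v - 5) * C_00
Cofactor C_00 = -1
Want det = 0: 0 + (v - 5) * -1 = 0
  (v - 5) = 0 / -1 = 0
  v = 5 + (0) = 5

Answer: 5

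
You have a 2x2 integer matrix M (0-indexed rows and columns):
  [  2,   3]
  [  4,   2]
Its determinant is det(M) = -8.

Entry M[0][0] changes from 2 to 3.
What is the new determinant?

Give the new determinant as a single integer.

Answer: -6

Derivation:
det is linear in row 0: changing M[0][0] by delta changes det by delta * cofactor(0,0).
Cofactor C_00 = (-1)^(0+0) * minor(0,0) = 2
Entry delta = 3 - 2 = 1
Det delta = 1 * 2 = 2
New det = -8 + 2 = -6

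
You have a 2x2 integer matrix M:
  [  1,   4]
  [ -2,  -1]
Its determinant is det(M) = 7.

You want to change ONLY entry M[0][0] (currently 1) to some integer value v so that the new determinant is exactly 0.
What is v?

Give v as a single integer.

det is linear in entry M[0][0]: det = old_det + (v - 1) * C_00
Cofactor C_00 = -1
Want det = 0: 7 + (v - 1) * -1 = 0
  (v - 1) = -7 / -1 = 7
  v = 1 + (7) = 8

Answer: 8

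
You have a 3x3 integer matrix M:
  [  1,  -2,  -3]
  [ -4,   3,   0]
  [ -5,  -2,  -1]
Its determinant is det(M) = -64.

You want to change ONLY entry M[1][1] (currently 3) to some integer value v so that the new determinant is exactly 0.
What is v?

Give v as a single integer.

Answer: -1

Derivation:
det is linear in entry M[1][1]: det = old_det + (v - 3) * C_11
Cofactor C_11 = -16
Want det = 0: -64 + (v - 3) * -16 = 0
  (v - 3) = 64 / -16 = -4
  v = 3 + (-4) = -1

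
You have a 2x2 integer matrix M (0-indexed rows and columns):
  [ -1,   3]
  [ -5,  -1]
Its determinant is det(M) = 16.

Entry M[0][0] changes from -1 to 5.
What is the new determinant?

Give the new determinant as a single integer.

det is linear in row 0: changing M[0][0] by delta changes det by delta * cofactor(0,0).
Cofactor C_00 = (-1)^(0+0) * minor(0,0) = -1
Entry delta = 5 - -1 = 6
Det delta = 6 * -1 = -6
New det = 16 + -6 = 10

Answer: 10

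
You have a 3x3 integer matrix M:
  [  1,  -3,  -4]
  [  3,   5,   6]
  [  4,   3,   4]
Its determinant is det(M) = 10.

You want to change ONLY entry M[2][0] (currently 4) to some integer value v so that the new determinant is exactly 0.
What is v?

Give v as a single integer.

Answer: -1

Derivation:
det is linear in entry M[2][0]: det = old_det + (v - 4) * C_20
Cofactor C_20 = 2
Want det = 0: 10 + (v - 4) * 2 = 0
  (v - 4) = -10 / 2 = -5
  v = 4 + (-5) = -1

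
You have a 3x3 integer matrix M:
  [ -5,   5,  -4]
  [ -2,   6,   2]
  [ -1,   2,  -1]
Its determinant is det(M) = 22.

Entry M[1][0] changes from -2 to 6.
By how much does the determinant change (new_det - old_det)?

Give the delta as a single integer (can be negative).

Cofactor C_10 = -3
Entry delta = 6 - -2 = 8
Det delta = entry_delta * cofactor = 8 * -3 = -24

Answer: -24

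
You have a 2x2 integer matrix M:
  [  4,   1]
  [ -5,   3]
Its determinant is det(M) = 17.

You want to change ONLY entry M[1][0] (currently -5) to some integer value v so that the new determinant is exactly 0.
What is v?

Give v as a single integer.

det is linear in entry M[1][0]: det = old_det + (v - -5) * C_10
Cofactor C_10 = -1
Want det = 0: 17 + (v - -5) * -1 = 0
  (v - -5) = -17 / -1 = 17
  v = -5 + (17) = 12

Answer: 12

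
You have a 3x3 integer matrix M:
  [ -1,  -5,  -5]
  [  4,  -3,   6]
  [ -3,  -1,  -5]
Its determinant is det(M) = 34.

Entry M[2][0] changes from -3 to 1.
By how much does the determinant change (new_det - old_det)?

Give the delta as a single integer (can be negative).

Answer: -180

Derivation:
Cofactor C_20 = -45
Entry delta = 1 - -3 = 4
Det delta = entry_delta * cofactor = 4 * -45 = -180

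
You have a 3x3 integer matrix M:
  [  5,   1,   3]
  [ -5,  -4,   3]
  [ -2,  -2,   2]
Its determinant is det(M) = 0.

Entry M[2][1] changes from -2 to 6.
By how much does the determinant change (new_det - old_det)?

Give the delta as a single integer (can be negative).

Cofactor C_21 = -30
Entry delta = 6 - -2 = 8
Det delta = entry_delta * cofactor = 8 * -30 = -240

Answer: -240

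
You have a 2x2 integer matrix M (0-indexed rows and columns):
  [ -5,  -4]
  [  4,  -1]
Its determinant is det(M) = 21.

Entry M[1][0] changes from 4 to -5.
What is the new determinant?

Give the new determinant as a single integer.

det is linear in row 1: changing M[1][0] by delta changes det by delta * cofactor(1,0).
Cofactor C_10 = (-1)^(1+0) * minor(1,0) = 4
Entry delta = -5 - 4 = -9
Det delta = -9 * 4 = -36
New det = 21 + -36 = -15

Answer: -15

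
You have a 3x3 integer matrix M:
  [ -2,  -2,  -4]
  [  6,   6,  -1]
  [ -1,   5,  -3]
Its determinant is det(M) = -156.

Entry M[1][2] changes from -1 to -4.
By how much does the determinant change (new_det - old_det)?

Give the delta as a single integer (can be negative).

Cofactor C_12 = 12
Entry delta = -4 - -1 = -3
Det delta = entry_delta * cofactor = -3 * 12 = -36

Answer: -36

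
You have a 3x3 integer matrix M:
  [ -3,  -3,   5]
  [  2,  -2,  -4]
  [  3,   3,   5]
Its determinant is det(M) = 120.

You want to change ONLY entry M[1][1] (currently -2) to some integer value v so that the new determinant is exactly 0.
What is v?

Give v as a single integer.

det is linear in entry M[1][1]: det = old_det + (v - -2) * C_11
Cofactor C_11 = -30
Want det = 0: 120 + (v - -2) * -30 = 0
  (v - -2) = -120 / -30 = 4
  v = -2 + (4) = 2

Answer: 2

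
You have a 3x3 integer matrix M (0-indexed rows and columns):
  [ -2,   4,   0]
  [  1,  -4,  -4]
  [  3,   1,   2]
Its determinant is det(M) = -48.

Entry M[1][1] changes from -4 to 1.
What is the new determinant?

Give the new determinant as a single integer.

det is linear in row 1: changing M[1][1] by delta changes det by delta * cofactor(1,1).
Cofactor C_11 = (-1)^(1+1) * minor(1,1) = -4
Entry delta = 1 - -4 = 5
Det delta = 5 * -4 = -20
New det = -48 + -20 = -68

Answer: -68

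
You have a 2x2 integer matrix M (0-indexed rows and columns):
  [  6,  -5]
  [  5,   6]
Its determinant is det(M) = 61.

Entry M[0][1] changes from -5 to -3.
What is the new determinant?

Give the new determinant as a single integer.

det is linear in row 0: changing M[0][1] by delta changes det by delta * cofactor(0,1).
Cofactor C_01 = (-1)^(0+1) * minor(0,1) = -5
Entry delta = -3 - -5 = 2
Det delta = 2 * -5 = -10
New det = 61 + -10 = 51

Answer: 51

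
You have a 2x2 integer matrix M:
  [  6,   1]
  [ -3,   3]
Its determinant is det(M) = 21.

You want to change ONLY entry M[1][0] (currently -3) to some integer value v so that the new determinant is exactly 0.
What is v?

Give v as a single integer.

det is linear in entry M[1][0]: det = old_det + (v - -3) * C_10
Cofactor C_10 = -1
Want det = 0: 21 + (v - -3) * -1 = 0
  (v - -3) = -21 / -1 = 21
  v = -3 + (21) = 18

Answer: 18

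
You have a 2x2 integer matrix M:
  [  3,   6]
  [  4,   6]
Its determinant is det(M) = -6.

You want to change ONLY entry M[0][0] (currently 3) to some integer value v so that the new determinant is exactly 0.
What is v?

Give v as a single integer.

det is linear in entry M[0][0]: det = old_det + (v - 3) * C_00
Cofactor C_00 = 6
Want det = 0: -6 + (v - 3) * 6 = 0
  (v - 3) = 6 / 6 = 1
  v = 3 + (1) = 4

Answer: 4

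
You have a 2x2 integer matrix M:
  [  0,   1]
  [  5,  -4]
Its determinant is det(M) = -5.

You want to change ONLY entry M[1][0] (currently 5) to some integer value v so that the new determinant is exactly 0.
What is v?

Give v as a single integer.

Answer: 0

Derivation:
det is linear in entry M[1][0]: det = old_det + (v - 5) * C_10
Cofactor C_10 = -1
Want det = 0: -5 + (v - 5) * -1 = 0
  (v - 5) = 5 / -1 = -5
  v = 5 + (-5) = 0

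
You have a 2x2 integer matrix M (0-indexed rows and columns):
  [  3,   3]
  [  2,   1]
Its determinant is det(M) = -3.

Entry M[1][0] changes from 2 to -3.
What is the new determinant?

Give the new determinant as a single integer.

det is linear in row 1: changing M[1][0] by delta changes det by delta * cofactor(1,0).
Cofactor C_10 = (-1)^(1+0) * minor(1,0) = -3
Entry delta = -3 - 2 = -5
Det delta = -5 * -3 = 15
New det = -3 + 15 = 12

Answer: 12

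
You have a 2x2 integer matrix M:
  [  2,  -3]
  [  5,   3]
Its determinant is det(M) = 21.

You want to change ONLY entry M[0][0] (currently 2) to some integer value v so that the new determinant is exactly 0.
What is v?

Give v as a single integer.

det is linear in entry M[0][0]: det = old_det + (v - 2) * C_00
Cofactor C_00 = 3
Want det = 0: 21 + (v - 2) * 3 = 0
  (v - 2) = -21 / 3 = -7
  v = 2 + (-7) = -5

Answer: -5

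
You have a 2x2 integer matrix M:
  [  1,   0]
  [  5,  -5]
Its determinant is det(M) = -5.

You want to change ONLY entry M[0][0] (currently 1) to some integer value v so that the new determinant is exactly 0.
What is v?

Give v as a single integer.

det is linear in entry M[0][0]: det = old_det + (v - 1) * C_00
Cofactor C_00 = -5
Want det = 0: -5 + (v - 1) * -5 = 0
  (v - 1) = 5 / -5 = -1
  v = 1 + (-1) = 0

Answer: 0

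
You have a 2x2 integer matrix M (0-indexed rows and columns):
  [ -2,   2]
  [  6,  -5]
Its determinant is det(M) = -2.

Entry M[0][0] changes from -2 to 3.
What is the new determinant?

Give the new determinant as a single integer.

Answer: -27

Derivation:
det is linear in row 0: changing M[0][0] by delta changes det by delta * cofactor(0,0).
Cofactor C_00 = (-1)^(0+0) * minor(0,0) = -5
Entry delta = 3 - -2 = 5
Det delta = 5 * -5 = -25
New det = -2 + -25 = -27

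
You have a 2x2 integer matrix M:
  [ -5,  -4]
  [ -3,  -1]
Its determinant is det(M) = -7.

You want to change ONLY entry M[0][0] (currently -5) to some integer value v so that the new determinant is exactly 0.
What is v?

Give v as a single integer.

det is linear in entry M[0][0]: det = old_det + (v - -5) * C_00
Cofactor C_00 = -1
Want det = 0: -7 + (v - -5) * -1 = 0
  (v - -5) = 7 / -1 = -7
  v = -5 + (-7) = -12

Answer: -12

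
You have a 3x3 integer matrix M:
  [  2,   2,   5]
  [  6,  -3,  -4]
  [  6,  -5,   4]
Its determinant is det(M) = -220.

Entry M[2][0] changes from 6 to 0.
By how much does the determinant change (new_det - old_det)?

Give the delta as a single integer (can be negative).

Answer: -42

Derivation:
Cofactor C_20 = 7
Entry delta = 0 - 6 = -6
Det delta = entry_delta * cofactor = -6 * 7 = -42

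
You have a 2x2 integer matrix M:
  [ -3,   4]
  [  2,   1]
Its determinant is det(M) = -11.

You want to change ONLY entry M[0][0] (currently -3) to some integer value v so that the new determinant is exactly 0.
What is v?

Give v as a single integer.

Answer: 8

Derivation:
det is linear in entry M[0][0]: det = old_det + (v - -3) * C_00
Cofactor C_00 = 1
Want det = 0: -11 + (v - -3) * 1 = 0
  (v - -3) = 11 / 1 = 11
  v = -3 + (11) = 8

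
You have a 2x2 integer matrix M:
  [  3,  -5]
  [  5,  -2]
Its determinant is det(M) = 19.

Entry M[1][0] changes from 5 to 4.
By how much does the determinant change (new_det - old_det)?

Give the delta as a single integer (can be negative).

Cofactor C_10 = 5
Entry delta = 4 - 5 = -1
Det delta = entry_delta * cofactor = -1 * 5 = -5

Answer: -5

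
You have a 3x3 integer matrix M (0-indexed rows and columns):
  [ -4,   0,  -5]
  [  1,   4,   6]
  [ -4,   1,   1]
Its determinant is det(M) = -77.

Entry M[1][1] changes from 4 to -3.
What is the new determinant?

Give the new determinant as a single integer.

det is linear in row 1: changing M[1][1] by delta changes det by delta * cofactor(1,1).
Cofactor C_11 = (-1)^(1+1) * minor(1,1) = -24
Entry delta = -3 - 4 = -7
Det delta = -7 * -24 = 168
New det = -77 + 168 = 91

Answer: 91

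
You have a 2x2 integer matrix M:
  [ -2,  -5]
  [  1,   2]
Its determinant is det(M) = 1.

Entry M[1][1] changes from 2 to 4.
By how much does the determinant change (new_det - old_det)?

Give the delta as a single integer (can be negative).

Answer: -4

Derivation:
Cofactor C_11 = -2
Entry delta = 4 - 2 = 2
Det delta = entry_delta * cofactor = 2 * -2 = -4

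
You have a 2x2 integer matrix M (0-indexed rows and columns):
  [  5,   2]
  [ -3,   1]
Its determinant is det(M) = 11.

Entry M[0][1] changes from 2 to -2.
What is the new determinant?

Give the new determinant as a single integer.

Answer: -1

Derivation:
det is linear in row 0: changing M[0][1] by delta changes det by delta * cofactor(0,1).
Cofactor C_01 = (-1)^(0+1) * minor(0,1) = 3
Entry delta = -2 - 2 = -4
Det delta = -4 * 3 = -12
New det = 11 + -12 = -1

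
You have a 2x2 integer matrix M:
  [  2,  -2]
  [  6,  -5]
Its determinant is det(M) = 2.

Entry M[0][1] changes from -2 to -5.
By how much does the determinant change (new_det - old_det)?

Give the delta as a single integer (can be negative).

Answer: 18

Derivation:
Cofactor C_01 = -6
Entry delta = -5 - -2 = -3
Det delta = entry_delta * cofactor = -3 * -6 = 18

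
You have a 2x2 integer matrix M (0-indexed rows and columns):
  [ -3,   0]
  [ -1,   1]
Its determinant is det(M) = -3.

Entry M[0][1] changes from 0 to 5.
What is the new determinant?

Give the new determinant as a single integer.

Answer: 2

Derivation:
det is linear in row 0: changing M[0][1] by delta changes det by delta * cofactor(0,1).
Cofactor C_01 = (-1)^(0+1) * minor(0,1) = 1
Entry delta = 5 - 0 = 5
Det delta = 5 * 1 = 5
New det = -3 + 5 = 2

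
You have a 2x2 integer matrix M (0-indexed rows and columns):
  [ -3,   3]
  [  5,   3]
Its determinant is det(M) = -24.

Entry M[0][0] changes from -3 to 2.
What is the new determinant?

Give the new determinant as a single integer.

Answer: -9

Derivation:
det is linear in row 0: changing M[0][0] by delta changes det by delta * cofactor(0,0).
Cofactor C_00 = (-1)^(0+0) * minor(0,0) = 3
Entry delta = 2 - -3 = 5
Det delta = 5 * 3 = 15
New det = -24 + 15 = -9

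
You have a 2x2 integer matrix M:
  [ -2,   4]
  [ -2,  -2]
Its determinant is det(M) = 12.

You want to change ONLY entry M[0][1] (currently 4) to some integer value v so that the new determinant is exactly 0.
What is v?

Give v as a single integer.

det is linear in entry M[0][1]: det = old_det + (v - 4) * C_01
Cofactor C_01 = 2
Want det = 0: 12 + (v - 4) * 2 = 0
  (v - 4) = -12 / 2 = -6
  v = 4 + (-6) = -2

Answer: -2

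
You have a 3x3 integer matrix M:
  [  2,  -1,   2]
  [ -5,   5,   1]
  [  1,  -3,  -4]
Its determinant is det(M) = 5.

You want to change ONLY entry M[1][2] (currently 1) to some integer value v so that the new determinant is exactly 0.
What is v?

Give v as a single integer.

Answer: 0

Derivation:
det is linear in entry M[1][2]: det = old_det + (v - 1) * C_12
Cofactor C_12 = 5
Want det = 0: 5 + (v - 1) * 5 = 0
  (v - 1) = -5 / 5 = -1
  v = 1 + (-1) = 0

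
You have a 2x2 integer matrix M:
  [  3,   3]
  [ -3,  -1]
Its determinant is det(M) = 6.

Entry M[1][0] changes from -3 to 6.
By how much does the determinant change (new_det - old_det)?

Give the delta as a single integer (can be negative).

Answer: -27

Derivation:
Cofactor C_10 = -3
Entry delta = 6 - -3 = 9
Det delta = entry_delta * cofactor = 9 * -3 = -27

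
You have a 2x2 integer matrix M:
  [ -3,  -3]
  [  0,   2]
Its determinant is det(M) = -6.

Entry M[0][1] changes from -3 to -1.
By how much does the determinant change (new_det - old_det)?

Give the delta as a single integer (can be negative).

Cofactor C_01 = 0
Entry delta = -1 - -3 = 2
Det delta = entry_delta * cofactor = 2 * 0 = 0

Answer: 0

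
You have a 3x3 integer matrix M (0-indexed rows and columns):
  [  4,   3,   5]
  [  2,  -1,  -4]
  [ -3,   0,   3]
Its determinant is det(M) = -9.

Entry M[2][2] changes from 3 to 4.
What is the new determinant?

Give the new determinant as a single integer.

det is linear in row 2: changing M[2][2] by delta changes det by delta * cofactor(2,2).
Cofactor C_22 = (-1)^(2+2) * minor(2,2) = -10
Entry delta = 4 - 3 = 1
Det delta = 1 * -10 = -10
New det = -9 + -10 = -19

Answer: -19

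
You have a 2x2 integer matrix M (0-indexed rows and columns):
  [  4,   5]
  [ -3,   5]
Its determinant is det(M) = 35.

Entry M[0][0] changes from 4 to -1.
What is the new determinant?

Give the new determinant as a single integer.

Answer: 10

Derivation:
det is linear in row 0: changing M[0][0] by delta changes det by delta * cofactor(0,0).
Cofactor C_00 = (-1)^(0+0) * minor(0,0) = 5
Entry delta = -1 - 4 = -5
Det delta = -5 * 5 = -25
New det = 35 + -25 = 10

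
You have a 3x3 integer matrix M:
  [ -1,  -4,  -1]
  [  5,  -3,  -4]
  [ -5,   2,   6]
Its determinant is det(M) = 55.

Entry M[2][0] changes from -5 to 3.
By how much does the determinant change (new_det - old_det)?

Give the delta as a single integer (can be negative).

Cofactor C_20 = 13
Entry delta = 3 - -5 = 8
Det delta = entry_delta * cofactor = 8 * 13 = 104

Answer: 104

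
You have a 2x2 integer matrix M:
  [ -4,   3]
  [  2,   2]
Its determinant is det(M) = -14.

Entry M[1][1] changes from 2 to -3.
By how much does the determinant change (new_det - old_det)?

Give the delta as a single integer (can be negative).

Answer: 20

Derivation:
Cofactor C_11 = -4
Entry delta = -3 - 2 = -5
Det delta = entry_delta * cofactor = -5 * -4 = 20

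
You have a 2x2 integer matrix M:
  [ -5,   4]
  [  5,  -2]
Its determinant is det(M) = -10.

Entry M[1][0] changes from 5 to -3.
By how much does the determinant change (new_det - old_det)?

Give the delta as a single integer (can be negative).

Answer: 32

Derivation:
Cofactor C_10 = -4
Entry delta = -3 - 5 = -8
Det delta = entry_delta * cofactor = -8 * -4 = 32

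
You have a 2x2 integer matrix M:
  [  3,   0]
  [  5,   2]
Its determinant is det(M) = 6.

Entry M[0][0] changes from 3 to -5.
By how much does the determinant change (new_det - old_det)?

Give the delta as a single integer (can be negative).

Cofactor C_00 = 2
Entry delta = -5 - 3 = -8
Det delta = entry_delta * cofactor = -8 * 2 = -16

Answer: -16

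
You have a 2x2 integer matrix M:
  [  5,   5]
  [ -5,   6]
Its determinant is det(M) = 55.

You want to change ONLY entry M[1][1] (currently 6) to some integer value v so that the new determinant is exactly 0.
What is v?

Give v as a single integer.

det is linear in entry M[1][1]: det = old_det + (v - 6) * C_11
Cofactor C_11 = 5
Want det = 0: 55 + (v - 6) * 5 = 0
  (v - 6) = -55 / 5 = -11
  v = 6 + (-11) = -5

Answer: -5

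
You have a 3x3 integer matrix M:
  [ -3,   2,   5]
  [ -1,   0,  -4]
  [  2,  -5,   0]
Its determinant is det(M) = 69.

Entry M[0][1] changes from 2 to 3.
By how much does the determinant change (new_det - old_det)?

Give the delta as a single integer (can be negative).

Answer: -8

Derivation:
Cofactor C_01 = -8
Entry delta = 3 - 2 = 1
Det delta = entry_delta * cofactor = 1 * -8 = -8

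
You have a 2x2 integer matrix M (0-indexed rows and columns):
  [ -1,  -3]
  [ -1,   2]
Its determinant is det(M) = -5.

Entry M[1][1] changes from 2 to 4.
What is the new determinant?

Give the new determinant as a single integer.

Answer: -7

Derivation:
det is linear in row 1: changing M[1][1] by delta changes det by delta * cofactor(1,1).
Cofactor C_11 = (-1)^(1+1) * minor(1,1) = -1
Entry delta = 4 - 2 = 2
Det delta = 2 * -1 = -2
New det = -5 + -2 = -7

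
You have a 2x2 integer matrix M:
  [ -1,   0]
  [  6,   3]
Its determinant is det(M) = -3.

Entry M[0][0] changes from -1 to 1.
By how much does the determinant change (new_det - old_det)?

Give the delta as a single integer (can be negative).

Answer: 6

Derivation:
Cofactor C_00 = 3
Entry delta = 1 - -1 = 2
Det delta = entry_delta * cofactor = 2 * 3 = 6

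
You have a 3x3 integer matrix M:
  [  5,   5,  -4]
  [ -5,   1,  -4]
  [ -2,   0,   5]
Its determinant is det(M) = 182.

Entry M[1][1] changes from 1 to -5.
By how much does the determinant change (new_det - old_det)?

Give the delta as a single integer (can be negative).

Cofactor C_11 = 17
Entry delta = -5 - 1 = -6
Det delta = entry_delta * cofactor = -6 * 17 = -102

Answer: -102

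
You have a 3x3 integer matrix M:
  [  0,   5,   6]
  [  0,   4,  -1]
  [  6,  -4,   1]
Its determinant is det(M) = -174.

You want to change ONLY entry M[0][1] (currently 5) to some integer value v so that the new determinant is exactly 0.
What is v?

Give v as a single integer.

Answer: -24

Derivation:
det is linear in entry M[0][1]: det = old_det + (v - 5) * C_01
Cofactor C_01 = -6
Want det = 0: -174 + (v - 5) * -6 = 0
  (v - 5) = 174 / -6 = -29
  v = 5 + (-29) = -24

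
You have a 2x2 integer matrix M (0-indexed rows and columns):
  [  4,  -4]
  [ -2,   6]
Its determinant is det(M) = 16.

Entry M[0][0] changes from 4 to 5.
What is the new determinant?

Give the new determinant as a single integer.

det is linear in row 0: changing M[0][0] by delta changes det by delta * cofactor(0,0).
Cofactor C_00 = (-1)^(0+0) * minor(0,0) = 6
Entry delta = 5 - 4 = 1
Det delta = 1 * 6 = 6
New det = 16 + 6 = 22

Answer: 22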